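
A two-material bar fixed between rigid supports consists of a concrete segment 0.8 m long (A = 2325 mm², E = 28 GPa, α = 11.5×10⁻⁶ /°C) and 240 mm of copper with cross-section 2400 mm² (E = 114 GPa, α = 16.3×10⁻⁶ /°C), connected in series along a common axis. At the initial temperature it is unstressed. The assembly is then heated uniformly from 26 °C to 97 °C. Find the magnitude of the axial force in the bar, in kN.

Free thermal expansion of the whole bar: Σ αᵢΔT Lᵢ = 11.5×10⁻⁶×71×800 + 16.3×10⁻⁶×71×240 = 0.931 mm.
Since the ends are fixed, an axial force P builds up, equal in every segment, with P · Σ Lᵢ/(AᵢEᵢ) = δ_free.
The series flexibility is Σ Lᵢ/(AᵢEᵢ) = 800/(2325×28×10³) + 240/(2400×114×10³) = 1.317×10⁻⁵ mm/N.
So P = 0.931 / 1.317×10⁻⁵ = 70.71 kN, compressive.

P ≈ 70.7 kN (compressive)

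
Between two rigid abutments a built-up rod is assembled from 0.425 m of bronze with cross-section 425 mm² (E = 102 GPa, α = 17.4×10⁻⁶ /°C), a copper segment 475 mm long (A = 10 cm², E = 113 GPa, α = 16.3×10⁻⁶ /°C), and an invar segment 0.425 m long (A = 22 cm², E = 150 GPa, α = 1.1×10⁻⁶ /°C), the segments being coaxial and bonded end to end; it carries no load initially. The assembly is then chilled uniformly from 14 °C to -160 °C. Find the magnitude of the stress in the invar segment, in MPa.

With the walls removed the bar would change length by δ_free = Σ αᵢΔT Lᵢ = 17.4×10⁻⁶×174×425 + 16.3×10⁻⁶×174×475 + 1.1×10⁻⁶×174×425 = 2.715 mm.
The rigid supports impose zero overall length change; the single axial force P common to all segments must satisfy P Σ Lᵢ/(AᵢEᵢ) = δ_free.
The series flexibility is Σ Lᵢ/(AᵢEᵢ) = 425/(425×102×10³) + 475/(1000×113×10³) + 425/(2200×150×10³) = 1.53×10⁻⁵ mm/N.
So P = 2.715 / 1.53×10⁻⁵ = 177.5 kN, tensile.
σ_{invar} = P / A = 177500 / 2200 = 80.69 MPa.

σ ≈ 80.7 MPa (tensile)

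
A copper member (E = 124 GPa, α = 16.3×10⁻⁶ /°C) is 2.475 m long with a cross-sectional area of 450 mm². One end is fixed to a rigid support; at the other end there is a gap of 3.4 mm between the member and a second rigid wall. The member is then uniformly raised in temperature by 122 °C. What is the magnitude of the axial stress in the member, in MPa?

Free thermal elongation = αΔT L = 16.3×10⁻⁶ × 122 × 2475 = 4.922 mm.
This exceeds the 3.4 mm gap, so the wall pushes back. The portion of expansion that must be recovered elastically is δ_free − gap = 4.922 − 3.4 = 1.522 mm.
Compatibility: PL/(AE) = 1.522 mm, so σ = P/A = E × (1.522/2475) = 76.24 MPa.

σ ≈ 76.2 MPa (compressive)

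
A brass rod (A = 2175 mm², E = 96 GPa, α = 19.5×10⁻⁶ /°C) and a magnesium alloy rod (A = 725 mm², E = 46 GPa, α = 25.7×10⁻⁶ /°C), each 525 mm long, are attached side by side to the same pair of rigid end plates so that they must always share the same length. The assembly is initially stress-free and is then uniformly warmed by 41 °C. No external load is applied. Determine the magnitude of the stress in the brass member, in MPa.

σ ≈ 3.36 MPa (tensile)

Equilibrium of a rigid end plate with no external load gives equal and opposite internal forces ±P in the two members. Since α_{magnesium alloy} > α_{brass}, heating drives the magnesium alloy into compression and the brass into tension.
Compatibility of the two members (thermal + elastic change equal): (α₁ − α₂)ΔT = P·[1/(A₁E₁) + 1/(A₂E₂)].
|α₁ − α₂|·ΔT = 6.2×10⁻⁶ × 41 = 0.0002542.
1/(A₁E₁) + 1/(A₂E₂) = 1/(2175×96×10³) + 1/(725×46×10³) = 3.477×10⁻⁸ N⁻¹.
P = 0.0002542 / 3.477×10⁻⁸ = 7310 N = 7.31 kN.
σ_{brass} = P/A₁ = 7310/2175 = 3.361 MPa, tensile.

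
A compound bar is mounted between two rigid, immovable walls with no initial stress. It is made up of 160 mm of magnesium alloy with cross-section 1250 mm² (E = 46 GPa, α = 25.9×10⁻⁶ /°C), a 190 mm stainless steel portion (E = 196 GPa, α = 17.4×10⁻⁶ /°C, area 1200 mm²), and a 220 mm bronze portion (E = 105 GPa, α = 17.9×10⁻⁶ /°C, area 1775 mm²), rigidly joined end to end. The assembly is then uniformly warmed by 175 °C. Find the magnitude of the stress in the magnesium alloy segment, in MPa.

If the supports were absent, the total length change would be Σ αᵢΔT Lᵢ = 25.9×10⁻⁶×175×160 + 17.4×10⁻⁶×175×190 + 17.9×10⁻⁶×175×220 = 1.993 mm.
The walls prevent any net length change, so an axial force P (same in every segment) develops. Compatibility: P · Σ Lᵢ/(AᵢEᵢ) = δ_free.
Σ Lᵢ/(AᵢEᵢ) = 160/(1250×46×10³) + 190/(1200×196×10³) + 220/(1775×105×10³) = 4.771×10⁻⁶ mm/N.
So P = 1.993 / 4.771×10⁻⁶ = 417.7 kN, compressive.
σ_{magnesium alloy} = P / A = 417700 / 1250 = 334.2 MPa.

σ ≈ 334 MPa (compressive)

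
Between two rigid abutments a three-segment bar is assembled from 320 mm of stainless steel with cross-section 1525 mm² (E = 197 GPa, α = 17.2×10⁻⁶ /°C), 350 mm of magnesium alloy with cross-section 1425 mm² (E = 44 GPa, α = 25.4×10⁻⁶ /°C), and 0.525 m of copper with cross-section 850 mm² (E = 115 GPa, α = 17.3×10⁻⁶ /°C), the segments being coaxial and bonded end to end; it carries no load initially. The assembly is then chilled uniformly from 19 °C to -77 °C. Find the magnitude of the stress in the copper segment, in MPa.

σ ≈ 221 MPa (tensile)

Free thermal contraction of the whole bar: Σ αᵢΔT Lᵢ = 17.2×10⁻⁶×96×320 + 25.4×10⁻⁶×96×350 + 17.3×10⁻⁶×96×525 = 2.254 mm.
The rigid supports impose zero overall length change; the single axial force P common to all segments must satisfy P Σ Lᵢ/(AᵢEᵢ) = δ_free.
Σ Lᵢ/(AᵢEᵢ) = 320/(1525×197×10³) + 350/(1425×44×10³) + 525/(850×115×10³) = 1.202×10⁻⁵ mm/N.
Hence P = δ_free / Σ(L/AE) = 2.254/1.202×10⁻⁵ = 187.5 kN (tensile).
σ_{copper} = P / A = 187500 / 850 = 220.6 MPa.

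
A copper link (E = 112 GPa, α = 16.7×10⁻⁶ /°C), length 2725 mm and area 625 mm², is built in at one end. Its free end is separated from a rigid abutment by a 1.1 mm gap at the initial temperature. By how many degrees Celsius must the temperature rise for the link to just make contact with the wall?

The gap closes when αΔT L = 1.1 mm, since the link is still unstressed at that instant.
ΔT = 1.1 / (16.7×10⁻⁶ × 2725) = 24.17 °C.

ΔT ≈ 24.2 °C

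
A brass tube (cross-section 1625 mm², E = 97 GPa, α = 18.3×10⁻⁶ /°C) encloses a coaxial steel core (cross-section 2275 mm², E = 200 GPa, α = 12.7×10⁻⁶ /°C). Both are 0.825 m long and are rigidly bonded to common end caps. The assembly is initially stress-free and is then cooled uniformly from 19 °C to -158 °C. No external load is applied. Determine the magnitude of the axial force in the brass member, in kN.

Both members must finish at the same length. With the larger α, the brass tends to over-contract; the plates restrain it, putting the brass in tension and the steel in compression. With no external load the two internal forces are equal and opposite, magnitude P.
Compatibility of the two members (thermal + elastic change equal): (α₁ − α₂)ΔT = P·[1/(A₁E₁) + 1/(A₂E₂)].
|α₁ − α₂|·ΔT = 5.6×10⁻⁶ × 177 = 0.0009912.
1/(A₁E₁) + 1/(A₂E₂) = 1/(1625×97×10³) + 1/(2275×200×10³) = 8.542×10⁻⁹ N⁻¹.
So P = 0.0009912 / 8.542×10⁻⁹ = 116 kN.

P ≈ 116 kN (tensile in the brass)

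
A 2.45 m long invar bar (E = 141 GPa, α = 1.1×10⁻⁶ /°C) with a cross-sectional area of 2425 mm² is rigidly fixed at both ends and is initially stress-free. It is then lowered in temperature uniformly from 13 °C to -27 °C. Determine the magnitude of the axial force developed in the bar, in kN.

The ends cannot move, so σ = EαΔT = 141×10³ × 1.1×10⁻⁶ × 40 = 6.204 MPa.
P = AEαΔT = 2425 × 141×10³ × 1.1×10⁻⁶ × 40 = 15.04 kN (tensile).

P ≈ 15 kN (tensile)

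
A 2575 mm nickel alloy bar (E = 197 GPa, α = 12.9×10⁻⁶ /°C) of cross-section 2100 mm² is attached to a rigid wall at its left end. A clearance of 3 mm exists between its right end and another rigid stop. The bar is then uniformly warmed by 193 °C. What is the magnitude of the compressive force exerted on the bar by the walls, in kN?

P ≈ 548 kN

Unrestrained expansion: δ_free = αΔT L = 12.9×10⁻⁶ × 193 × 2575 = 6.411 mm.
The gap closes (δ_free > 3 mm) and the wall then resists a further 6.411 − 3 = 3.411 mm of expansion.
Compatibility: PL/(AE) = 3.411 mm, so σ = P/A = E × (3.411/2575) = 261 MPa.
Force on the wall = σA = 261 × 2100 mm² = 548 kN.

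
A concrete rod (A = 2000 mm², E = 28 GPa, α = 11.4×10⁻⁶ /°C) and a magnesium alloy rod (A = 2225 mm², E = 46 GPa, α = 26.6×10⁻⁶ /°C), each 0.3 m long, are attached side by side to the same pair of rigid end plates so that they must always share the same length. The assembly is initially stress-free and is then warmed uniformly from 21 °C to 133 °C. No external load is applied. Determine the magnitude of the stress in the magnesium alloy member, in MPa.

The magnesium alloy has the larger α, so on heating it would change length more than the concrete if both were free. The rigid plates force a common final length, so the magnesium alloy is put into compression and the concrete into tension, with equal and opposite forces P (no external load).
Compatibility of the two members (thermal + elastic change equal): (α₁ − α₂)ΔT = P·[1/(A₁E₁) + 1/(A₂E₂)].
|α₁ − α₂|·ΔT = 15.2×10⁻⁶ × 112 = 0.001702.
1/(A₁E₁) + 1/(A₂E₂) = 1/(2000×28×10³) + 1/(2225×46×10³) = 2.763×10⁻⁸ N⁻¹.
P = 0.001702 / 2.763×10⁻⁸ = 61620 N = 61.62 kN.
σ_{magnesium alloy} = P/A₂ = 61620/2225 = 27.69 MPa, compressive.

σ ≈ 27.7 MPa (compressive)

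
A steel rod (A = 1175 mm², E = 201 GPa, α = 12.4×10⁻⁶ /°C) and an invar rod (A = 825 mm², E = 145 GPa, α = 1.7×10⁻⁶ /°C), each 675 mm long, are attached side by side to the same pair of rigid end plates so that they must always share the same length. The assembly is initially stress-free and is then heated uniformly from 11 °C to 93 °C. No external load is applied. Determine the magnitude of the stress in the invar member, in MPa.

Equilibrium of a rigid end plate with no external load gives equal and opposite internal forces ±P in the two members. Since α_{steel} > α_{invar}, heating drives the steel into compression and the invar into tension.
Setting the final lengths equal and cancelling L: (α₁ − α₂)ΔT = P/(A₁E₁) + P/(A₂E₂).
|α₁ − α₂|·ΔT = 10.7×10⁻⁶ × 82 = 0.0008774.
1/(A₁E₁) + 1/(A₂E₂) = 1/(1175×201×10³) + 1/(825×145×10³) = 1.259×10⁻⁸ N⁻¹.
P = 0.0008774 / 1.259×10⁻⁸ = 69670 N = 69.67 kN.
σ_{invar} = P/A₂ = 69670/825 = 84.45 MPa, tensile.

σ ≈ 84.4 MPa (tensile)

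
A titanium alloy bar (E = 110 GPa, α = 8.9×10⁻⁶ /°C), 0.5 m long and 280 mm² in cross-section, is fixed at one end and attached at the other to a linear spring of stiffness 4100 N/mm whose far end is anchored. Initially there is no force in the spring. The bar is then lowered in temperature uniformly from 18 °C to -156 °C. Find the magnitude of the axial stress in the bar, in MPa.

The unrestrained thermal change is αΔT L = 8.9×10⁻⁶ × 174 × 500 = 0.7743 mm.
With a force P in the spring, the elastic change of the bar is PL/(AE) and that of the spring is P/k; compatibility requires their sum to equal δ_free.
So P = δ_free / [L/(AE) + 1/k] = 0.7743 / [ 500/(280×110×10³) + 1/(4100) ].
P = 0.7743 / 0.0002601 = 2977 N.
σ = P/A = 2977/280 = 10.63 MPa.

σ ≈ 10.6 MPa (tensile)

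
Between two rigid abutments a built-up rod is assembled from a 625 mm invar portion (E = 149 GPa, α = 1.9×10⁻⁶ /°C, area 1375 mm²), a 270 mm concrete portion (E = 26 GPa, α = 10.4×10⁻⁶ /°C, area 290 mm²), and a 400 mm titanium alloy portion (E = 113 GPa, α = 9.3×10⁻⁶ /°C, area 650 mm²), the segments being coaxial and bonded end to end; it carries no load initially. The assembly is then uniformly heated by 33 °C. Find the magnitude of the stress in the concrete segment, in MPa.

σ ≈ 19.8 MPa (compressive)

If the supports were absent, the total length change would be Σ αᵢΔT Lᵢ = 1.9×10⁻⁶×33×625 + 10.4×10⁻⁶×33×270 + 9.3×10⁻⁶×33×400 = 0.2546 mm.
The rigid supports impose zero overall length change; the single axial force P common to all segments must satisfy P Σ Lᵢ/(AᵢEᵢ) = δ_free.
Σ Lᵢ/(AᵢEᵢ) = 625/(1375×149×10³) + 270/(290×26×10³) + 400/(650×113×10³) = 4.431×10⁻⁵ mm/N.
Hence P = δ_free / Σ(L/AE) = 0.2546/4.431×10⁻⁵ = 5.747 kN (compressive).
σ_{concrete} = P / A = 5747 / 290 = 19.82 MPa.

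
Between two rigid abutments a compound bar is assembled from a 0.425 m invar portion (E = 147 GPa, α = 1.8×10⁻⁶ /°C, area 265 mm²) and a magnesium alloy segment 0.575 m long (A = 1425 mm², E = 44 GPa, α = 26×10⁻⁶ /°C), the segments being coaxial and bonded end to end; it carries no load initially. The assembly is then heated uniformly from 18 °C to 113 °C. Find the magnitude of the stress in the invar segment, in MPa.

σ ≈ 281 MPa (compressive)

With the walls removed the bar would change length by δ_free = Σ αᵢΔT Lᵢ = 1.8×10⁻⁶×95×425 + 26×10⁻⁶×95×575 = 1.493 mm.
The rigid supports impose zero overall length change; the single axial force P common to all segments must satisfy P Σ Lᵢ/(AᵢEᵢ) = δ_free.
Σ Lᵢ/(AᵢEᵢ) = 425/(265×147×10³) + 575/(1425×44×10³) = 2.008×10⁻⁵ mm/N.
P = 1.493 / 2.008×10⁻⁵ = 74350 N = 74.35 kN, compressive.
σ_{invar} = P / A = 74350 / 265 = 280.6 MPa.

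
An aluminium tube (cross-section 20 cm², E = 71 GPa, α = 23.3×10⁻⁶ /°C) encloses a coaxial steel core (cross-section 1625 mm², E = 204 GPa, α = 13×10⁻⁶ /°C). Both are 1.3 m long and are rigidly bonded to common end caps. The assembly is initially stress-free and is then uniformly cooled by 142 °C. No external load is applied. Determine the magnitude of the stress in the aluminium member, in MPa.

σ ≈ 72.7 MPa (tensile)

Equilibrium of a rigid end plate with no external load gives equal and opposite internal forces ±P in the two members. Since α_{aluminium} > α_{steel}, cooling drives the aluminium into tension and the steel into compression.
Setting the final lengths equal and cancelling L: (α₁ − α₂)ΔT = P/(A₁E₁) + P/(A₂E₂).
|α₁ − α₂|·ΔT = 10.3×10⁻⁶ × 142 = 0.001463.
1/(A₁E₁) + 1/(A₂E₂) = 1/(2000×71×10³) + 1/(1625×204×10³) = 1.006×10⁻⁸ N⁻¹.
P = 0.001463 / 1.006×10⁻⁸ = 145400 N = 145.4 kN.
σ_{aluminium} = P/A₁ = 145400/2000 = 72.7 MPa, tensile.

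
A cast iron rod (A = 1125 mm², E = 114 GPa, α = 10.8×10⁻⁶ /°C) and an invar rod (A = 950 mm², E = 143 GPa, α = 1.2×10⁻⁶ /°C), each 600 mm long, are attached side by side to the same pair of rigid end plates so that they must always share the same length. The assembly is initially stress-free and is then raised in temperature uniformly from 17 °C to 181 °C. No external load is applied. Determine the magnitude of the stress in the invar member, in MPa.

Both members must finish at the same length. With the larger α, the cast iron tends to over-expand; the plates restrain it, putting the cast iron in compression and the invar in tension. With no external load the two internal forces are equal and opposite, magnitude P.
Setting the final lengths equal and cancelling L: (α₁ − α₂)ΔT = P/(A₁E₁) + P/(A₂E₂).
|α₁ − α₂|·ΔT = 9.6×10⁻⁶ × 164 = 0.001574.
1/(A₁E₁) + 1/(A₂E₂) = 1/(1125×114×10³) + 1/(950×143×10³) = 1.516×10⁻⁸ N⁻¹.
So P = 0.001574 / 1.516×10⁻⁸ = 103.9 kN.
σ_{invar} = P/A₂ = 103900/950 = 109.3 MPa, tensile.

σ ≈ 109 MPa (tensile)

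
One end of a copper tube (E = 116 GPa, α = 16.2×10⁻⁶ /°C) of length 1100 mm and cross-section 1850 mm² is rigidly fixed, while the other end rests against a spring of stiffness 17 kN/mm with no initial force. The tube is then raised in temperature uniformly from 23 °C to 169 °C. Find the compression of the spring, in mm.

δ ≈ 2.39 mm

If the spring were absent the tube would lengthen by αΔT L = 16.2×10⁻⁶ × 146 × 1100 = 2.602 mm.
With a force P in the spring, the elastic change of the tube is PL/(AE) and that of the spring is P/k; compatibility requires their sum to equal δ_free.
P [ L/(AE) + 1/k ] = δ_free → P [ 1100/(1850×116×10³) + 1/(17×10³) ] = 2.602.
P = 2.602 / 6.395×10⁻⁵ = 40680 N.
Spring compression = P/k = 40680/(17×10³) = 2.393 mm.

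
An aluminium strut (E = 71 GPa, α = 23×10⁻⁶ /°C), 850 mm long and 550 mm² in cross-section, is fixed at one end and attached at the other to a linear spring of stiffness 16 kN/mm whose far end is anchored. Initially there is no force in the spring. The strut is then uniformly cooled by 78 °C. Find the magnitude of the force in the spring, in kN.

The unrestrained thermal change is αΔT L = 23×10⁻⁶ × 78 × 850 = 1.525 mm.
With a force P in the spring, the elastic change of the strut is PL/(AE) and that of the spring is P/k; compatibility requires their sum to equal δ_free.
So P = δ_free / [L/(AE) + 1/k] = 1.525 / [ 850/(550×71×10³) + 1/(16×10³) ].
P = 1.525 / 8.427×10⁻⁵ = 18100 N.

P ≈ 18.1 kN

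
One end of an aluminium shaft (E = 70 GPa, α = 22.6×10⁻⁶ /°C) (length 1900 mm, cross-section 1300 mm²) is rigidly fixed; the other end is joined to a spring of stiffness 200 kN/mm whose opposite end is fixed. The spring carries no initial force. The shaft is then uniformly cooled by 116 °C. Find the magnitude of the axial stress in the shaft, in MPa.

If the spring were absent the shaft would shorten by αΔT L = 22.6×10⁻⁶ × 116 × 1900 = 4.981 mm.
With a force P in the spring, the elastic change of the shaft is PL/(AE) and that of the spring is P/k; compatibility requires their sum to equal δ_free.
P [ L/(AE) + 1/k ] = δ_free → P [ 1900/(1300×70×10³) + 1/(200×10³) ] = 4.981.
P = 4.981 / 2.588×10⁻⁵ = 192500 N.
σ = P/A = 192500/1300 = 148.1 MPa.

σ ≈ 148 MPa (tensile)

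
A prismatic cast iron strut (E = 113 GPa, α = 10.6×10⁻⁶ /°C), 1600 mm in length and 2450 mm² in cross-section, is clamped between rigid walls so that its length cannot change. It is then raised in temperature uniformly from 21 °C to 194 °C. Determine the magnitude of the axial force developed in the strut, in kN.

Full restraint means ε = 0, so the stress is σ = EαΔT = 113×10³ × 10.6×10⁻⁶ × 173 = 207.2 MPa.
Then P = σA = 207.2 × 2450 mm² = 507.7 kN, compressive.

P ≈ 508 kN (compressive)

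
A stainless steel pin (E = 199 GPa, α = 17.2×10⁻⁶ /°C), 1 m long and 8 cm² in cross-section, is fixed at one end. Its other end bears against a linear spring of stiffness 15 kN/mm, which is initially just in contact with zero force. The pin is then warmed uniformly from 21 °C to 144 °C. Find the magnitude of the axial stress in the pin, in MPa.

σ ≈ 36.3 MPa (compressive)

If the spring were absent the pin would lengthen by αΔT L = 17.2×10⁻⁶ × 123 × 1000 = 2.116 mm.
With a force P in the spring, the elastic change of the pin is PL/(AE) and that of the spring is P/k; compatibility requires their sum to equal δ_free.
P [ L/(AE) + 1/k ] = δ_free → P [ 1000/(800×199×10³) + 1/(15×10³) ] = 2.116.
P = 2.116 / 7.295×10⁻⁵ = 29000 N.
σ = P/A = 29000/800 = 36.25 MPa.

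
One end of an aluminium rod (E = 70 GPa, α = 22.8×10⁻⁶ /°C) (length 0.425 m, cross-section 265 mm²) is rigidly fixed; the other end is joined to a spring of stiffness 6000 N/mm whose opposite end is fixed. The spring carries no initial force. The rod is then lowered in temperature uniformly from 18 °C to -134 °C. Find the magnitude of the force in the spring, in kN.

If the spring were absent the rod would shorten by αΔT L = 22.8×10⁻⁶ × 152 × 425 = 1.473 mm.
With a force P in the spring, the elastic change of the rod is PL/(AE) and that of the spring is P/k; compatibility requires their sum to equal δ_free.
So P = δ_free / [L/(AE) + 1/k] = 1.473 / [ 425/(265×70×10³) + 1/(6000) ].
P = 1.473 / 0.0001896 = 7769 N.

P ≈ 7.77 kN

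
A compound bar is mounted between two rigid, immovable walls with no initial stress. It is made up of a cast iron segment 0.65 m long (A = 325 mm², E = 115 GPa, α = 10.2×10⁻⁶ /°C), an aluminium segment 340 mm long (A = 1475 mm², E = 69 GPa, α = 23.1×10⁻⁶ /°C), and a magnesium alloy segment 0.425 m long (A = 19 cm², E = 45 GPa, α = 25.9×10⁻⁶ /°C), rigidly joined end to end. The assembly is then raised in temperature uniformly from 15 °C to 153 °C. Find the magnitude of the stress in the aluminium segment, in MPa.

σ ≈ 92.8 MPa (compressive)

With the walls removed the bar would change length by δ_free = Σ αᵢΔT Lᵢ = 10.2×10⁻⁶×138×650 + 23.1×10⁻⁶×138×340 + 25.9×10⁻⁶×138×425 = 3.518 mm.
The walls prevent any net length change, so an axial force P (same in every segment) develops. Compatibility: P · Σ Lᵢ/(AᵢEᵢ) = δ_free.
The series flexibility is Σ Lᵢ/(AᵢEᵢ) = 650/(325×115×10³) + 340/(1475×69×10³) + 425/(1900×45×10³) = 2.57×10⁻⁵ mm/N.
P = 3.518 / 2.57×10⁻⁵ = 136900 N = 136.9 kN, compressive.
σ_{aluminium} = P / A = 136900 / 1475 = 92.79 MPa.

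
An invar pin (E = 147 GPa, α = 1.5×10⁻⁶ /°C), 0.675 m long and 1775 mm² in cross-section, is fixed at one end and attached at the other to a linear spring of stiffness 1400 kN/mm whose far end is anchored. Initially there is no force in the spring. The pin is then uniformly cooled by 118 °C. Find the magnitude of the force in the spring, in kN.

P ≈ 36.2 kN

Free thermal contraction: δ_free = αΔT L = 1.5×10⁻⁶ × 118 × 675 = 0.1195 mm.
With a force P in the spring, the elastic change of the pin is PL/(AE) and that of the spring is P/k; compatibility requires their sum to equal δ_free.
P [ L/(AE) + 1/k ] = δ_free → P [ 675/(1775×147×10³) + 1/(1400×10³) ] = 0.1195.
P = 0.1195 / 3.301×10⁻⁶ = 36190 N.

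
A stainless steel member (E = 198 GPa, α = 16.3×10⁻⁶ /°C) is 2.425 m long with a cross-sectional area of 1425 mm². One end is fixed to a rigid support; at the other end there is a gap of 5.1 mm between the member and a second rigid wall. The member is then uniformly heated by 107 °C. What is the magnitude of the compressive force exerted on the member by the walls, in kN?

P ≈ 0 kN

If the wall were absent the member would grow by αΔT L = 16.3×10⁻⁶ × 107 × 2425 = 4.229 mm.
Since δ_free = 4.23 mm is less than the 5.1 mm gap, the member never touches the wall. No axial force develops.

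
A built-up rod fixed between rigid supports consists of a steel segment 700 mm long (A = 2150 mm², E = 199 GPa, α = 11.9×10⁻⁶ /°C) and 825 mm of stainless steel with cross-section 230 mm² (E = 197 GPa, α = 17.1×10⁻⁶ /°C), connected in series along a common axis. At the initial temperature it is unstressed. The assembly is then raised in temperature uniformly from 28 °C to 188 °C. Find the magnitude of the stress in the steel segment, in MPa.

If the supports were absent, the total length change would be Σ αᵢΔT Lᵢ = 11.9×10⁻⁶×160×700 + 17.1×10⁻⁶×160×825 = 3.59 mm.
The walls prevent any net length change, so an axial force P (same in every segment) develops. Compatibility: P · Σ Lᵢ/(AᵢEᵢ) = δ_free.
The series flexibility is Σ Lᵢ/(AᵢEᵢ) = 700/(2150×199×10³) + 825/(230×197×10³) = 1.984×10⁻⁵ mm/N.
So P = 3.59 / 1.984×10⁻⁵ = 180.9 kN, compressive.
σ_{steel} = P / A = 180900 / 2150 = 84.14 MPa.

σ ≈ 84.1 MPa (compressive)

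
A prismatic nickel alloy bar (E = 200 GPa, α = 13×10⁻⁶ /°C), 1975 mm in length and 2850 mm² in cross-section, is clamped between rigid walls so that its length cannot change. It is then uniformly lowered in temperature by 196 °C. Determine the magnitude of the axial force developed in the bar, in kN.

P ≈ 1450 kN (tensile)

With zero net strain, σ = E·αΔT = 200 GPa × 13×10⁻⁶ × 196 = 509.6 MPa.
Then P = σA = 509.6 × 2850 mm² = 1452 kN, tensile.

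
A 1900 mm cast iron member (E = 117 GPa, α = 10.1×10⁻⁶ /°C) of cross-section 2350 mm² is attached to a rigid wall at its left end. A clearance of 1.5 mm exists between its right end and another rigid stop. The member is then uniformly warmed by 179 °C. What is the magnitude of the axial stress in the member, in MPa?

If the wall were absent the member would grow by αΔT L = 10.1×10⁻⁶ × 179 × 1900 = 3.435 mm.
The gap closes (δ_free > 1.5 mm) and the wall then resists a further 3.435 − 1.5 = 1.935 mm of expansion.
Compatibility: PL/(AE) = 1.935 mm, so σ = P/A = E × (1.935/1900) = 119.2 MPa.

σ ≈ 119 MPa (compressive)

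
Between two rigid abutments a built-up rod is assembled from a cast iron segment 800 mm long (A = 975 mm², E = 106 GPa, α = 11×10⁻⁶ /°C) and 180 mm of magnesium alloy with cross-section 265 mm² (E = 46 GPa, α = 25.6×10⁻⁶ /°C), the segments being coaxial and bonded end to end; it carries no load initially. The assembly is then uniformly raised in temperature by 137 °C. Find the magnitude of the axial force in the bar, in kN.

P ≈ 81.6 kN (compressive)

With the walls removed the bar would change length by δ_free = Σ αᵢΔT Lᵢ = 11×10⁻⁶×137×800 + 25.6×10⁻⁶×137×180 = 1.837 mm.
The walls prevent any net length change, so an axial force P (same in every segment) develops. Compatibility: P · Σ Lᵢ/(AᵢEᵢ) = δ_free.
The series flexibility is Σ Lᵢ/(AᵢEᵢ) = 800/(975×106×10³) + 180/(265×46×10³) = 2.251×10⁻⁵ mm/N.
P = 1.837 / 2.251×10⁻⁵ = 81610 N = 81.61 kN, compressive.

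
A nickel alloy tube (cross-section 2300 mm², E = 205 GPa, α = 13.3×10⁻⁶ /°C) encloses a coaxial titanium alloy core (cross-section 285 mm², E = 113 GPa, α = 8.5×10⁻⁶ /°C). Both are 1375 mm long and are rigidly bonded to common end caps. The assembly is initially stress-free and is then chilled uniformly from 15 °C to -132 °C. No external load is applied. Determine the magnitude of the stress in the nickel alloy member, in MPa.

σ ≈ 9.25 MPa (tensile)

The nickel alloy has the larger α, so on cooling it would change length more than the titanium alloy if both were free. The rigid plates force a common final length, so the nickel alloy is put into tension and the titanium alloy into compression, with equal and opposite forces P (no external load).
Equating the net (thermal + elastic) strains gives |α₁ − α₂|·ΔT = P·[1/(A₁E₁) + 1/(A₂E₂)].
|α₁ − α₂|·ΔT = 4.8×10⁻⁶ × 147 = 0.0007056.
1/(A₁E₁) + 1/(A₂E₂) = 1/(2300×205×10³) + 1/(285×113×10³) = 3.317×10⁻⁸ N⁻¹.
P = 0.0007056 / 3.317×10⁻⁸ = 21270 N = 21.27 kN.
σ_{nickel alloy} = P/A₁ = 21270/2300 = 9.248 MPa, tensile.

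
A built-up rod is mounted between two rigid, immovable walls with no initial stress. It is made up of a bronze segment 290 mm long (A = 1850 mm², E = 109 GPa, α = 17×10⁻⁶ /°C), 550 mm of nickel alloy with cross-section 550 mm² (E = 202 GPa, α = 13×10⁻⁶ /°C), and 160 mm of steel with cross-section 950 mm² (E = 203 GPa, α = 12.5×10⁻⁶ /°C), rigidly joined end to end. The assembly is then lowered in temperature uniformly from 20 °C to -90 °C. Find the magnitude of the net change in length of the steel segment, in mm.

|ΔL| ≈ 0.042 mm

With the walls removed the bar would change length by δ_free = Σ αᵢΔT Lᵢ = 17×10⁻⁶×110×290 + 13×10⁻⁶×110×550 + 12.5×10⁻⁶×110×160 = 1.549 mm.
The walls prevent any net length change, so an axial force P (same in every segment) develops. Compatibility: P · Σ Lᵢ/(AᵢEᵢ) = δ_free.
Σ Lᵢ/(AᵢEᵢ) = 290/(1850×109×10³) + 550/(550×202×10³) + 160/(950×203×10³) = 7.218×10⁻⁶ mm/N.
Hence P = δ_free / Σ(L/AE) = 1.549/7.218×10⁻⁶ = 214.6 kN (tensile).
For the steel segment, free thermal change = 12.5×10⁻⁶×110×160 = 0.22 mm and elastic change from P = 214600×160/(950×203×10³) = 0.178 mm; these oppose, so the net change is 0.042 mm (segment shortens).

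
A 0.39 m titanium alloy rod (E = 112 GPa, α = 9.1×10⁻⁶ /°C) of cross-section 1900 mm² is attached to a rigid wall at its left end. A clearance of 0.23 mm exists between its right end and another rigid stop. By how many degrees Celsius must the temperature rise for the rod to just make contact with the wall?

The gap closes when αΔT L = 0.23 mm, since the rod is still unstressed at that instant.
ΔT = 0.23 / (9.1×10⁻⁶ × 390) = 64.81 °C.

ΔT ≈ 64.8 °C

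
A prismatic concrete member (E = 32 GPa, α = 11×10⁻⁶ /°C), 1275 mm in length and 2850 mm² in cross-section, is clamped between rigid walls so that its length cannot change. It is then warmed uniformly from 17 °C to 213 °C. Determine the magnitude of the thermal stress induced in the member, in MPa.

With length fixed, the mechanical strain must cancel the thermal strain αΔT = 11×10⁻⁶ × 196 = 2156×10⁻⁶.
The stress required to suppress this strain is σ = Eε = 32×10³ × 2156×10⁻⁶ = 68.99 MPa, compressive since the member is trying to expand.

σ ≈ 69 MPa (compressive)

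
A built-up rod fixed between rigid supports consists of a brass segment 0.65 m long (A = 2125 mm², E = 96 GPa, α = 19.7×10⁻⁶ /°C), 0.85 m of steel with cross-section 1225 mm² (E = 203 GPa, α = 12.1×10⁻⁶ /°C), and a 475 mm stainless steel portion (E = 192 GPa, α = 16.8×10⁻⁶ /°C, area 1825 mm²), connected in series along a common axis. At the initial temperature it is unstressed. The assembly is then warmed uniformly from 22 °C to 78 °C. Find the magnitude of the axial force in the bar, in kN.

If the supports were absent, the total length change would be Σ αᵢΔT Lᵢ = 19.7×10⁻⁶×56×650 + 12.1×10⁻⁶×56×850 + 16.8×10⁻⁶×56×475 = 1.74 mm.
The rigid supports impose zero overall length change; the single axial force P common to all segments must satisfy P Σ Lᵢ/(AᵢEᵢ) = δ_free.
Σ Lᵢ/(AᵢEᵢ) = 650/(2125×96×10³) + 850/(1225×203×10³) + 475/(1825×192×10³) = 7.96×10⁻⁶ mm/N.
Hence P = δ_free / Σ(L/AE) = 1.74/7.96×10⁻⁶ = 218.6 kN (compressive).

P ≈ 219 kN (compressive)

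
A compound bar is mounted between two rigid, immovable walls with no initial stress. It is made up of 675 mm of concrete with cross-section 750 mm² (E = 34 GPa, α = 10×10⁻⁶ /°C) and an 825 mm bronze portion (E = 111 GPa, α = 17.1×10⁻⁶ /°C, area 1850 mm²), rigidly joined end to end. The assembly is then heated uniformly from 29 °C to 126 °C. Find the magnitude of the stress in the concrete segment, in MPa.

σ ≈ 88.5 MPa (compressive)

If the supports were absent, the total length change would be Σ αᵢΔT Lᵢ = 10×10⁻⁶×97×675 + 17.1×10⁻⁶×97×825 = 2.023 mm.
The walls prevent any net length change, so an axial force P (same in every segment) develops. Compatibility: P · Σ Lᵢ/(AᵢEᵢ) = δ_free.
The series flexibility is Σ Lᵢ/(AᵢEᵢ) = 675/(750×34×10³) + 825/(1850×111×10³) = 3.049×10⁻⁵ mm/N.
So P = 2.023 / 3.049×10⁻⁵ = 66.36 kN, compressive.
σ_{concrete} = P / A = 66360 / 750 = 88.48 MPa.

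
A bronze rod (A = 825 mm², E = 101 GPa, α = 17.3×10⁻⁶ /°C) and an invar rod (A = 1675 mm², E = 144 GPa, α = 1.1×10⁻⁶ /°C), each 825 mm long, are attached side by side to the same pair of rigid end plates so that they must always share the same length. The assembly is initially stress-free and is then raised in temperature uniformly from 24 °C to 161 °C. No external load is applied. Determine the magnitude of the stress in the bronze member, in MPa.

σ ≈ 167 MPa (compressive)

Both members must finish at the same length. With the larger α, the bronze tends to over-expand; the plates restrain it, putting the bronze in compression and the invar in tension. With no external load the two internal forces are equal and opposite, magnitude P.
Compatibility of the two members (thermal + elastic change equal): (α₁ − α₂)ΔT = P·[1/(A₁E₁) + 1/(A₂E₂)].
|α₁ − α₂|·ΔT = 16.2×10⁻⁶ × 137 = 0.002219.
1/(A₁E₁) + 1/(A₂E₂) = 1/(825×101×10³) + 1/(1675×144×10³) = 1.615×10⁻⁸ N⁻¹.
P = 0.002219 / 1.615×10⁻⁸ = 137400 N = 137.4 kN.
σ_{bronze} = P/A₁ = 137400/825 = 166.6 MPa, compressive.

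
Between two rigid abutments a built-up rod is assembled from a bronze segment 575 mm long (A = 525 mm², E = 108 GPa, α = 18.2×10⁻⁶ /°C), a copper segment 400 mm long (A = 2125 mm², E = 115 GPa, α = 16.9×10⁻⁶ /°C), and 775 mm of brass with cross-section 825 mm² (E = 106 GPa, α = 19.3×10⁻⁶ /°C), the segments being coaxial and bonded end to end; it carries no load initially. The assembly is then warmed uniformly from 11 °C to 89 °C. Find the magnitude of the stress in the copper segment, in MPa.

σ ≈ 57.2 MPa (compressive)

If the supports were absent, the total length change would be Σ αᵢΔT Lᵢ = 18.2×10⁻⁶×78×575 + 16.9×10⁻⁶×78×400 + 19.3×10⁻⁶×78×775 = 2.51 mm.
The rigid supports impose zero overall length change; the single axial force P common to all segments must satisfy P Σ Lᵢ/(AᵢEᵢ) = δ_free.
Σ Lᵢ/(AᵢEᵢ) = 575/(525×108×10³) + 400/(2125×115×10³) + 775/(825×106×10³) = 2.064×10⁻⁵ mm/N.
Hence P = δ_free / Σ(L/AE) = 2.51/2.064×10⁻⁵ = 121.6 kN (compressive).
σ_{copper} = P / A = 121600 / 2125 = 57.23 MPa.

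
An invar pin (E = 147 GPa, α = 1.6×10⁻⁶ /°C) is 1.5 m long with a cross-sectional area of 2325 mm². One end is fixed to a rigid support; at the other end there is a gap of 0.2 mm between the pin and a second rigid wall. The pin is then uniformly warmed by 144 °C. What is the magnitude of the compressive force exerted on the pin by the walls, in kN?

P ≈ 33.2 kN

Unrestrained expansion: δ_free = αΔT L = 1.6×10⁻⁶ × 144 × 1500 = 0.3456 mm.
The gap closes (δ_free > 0.2 mm) and the wall then resists a further 0.3456 − 0.2 = 0.1456 mm of expansion.
That suppressed elongation corresponds to σ = E·Δ/L = 147×10³ × 0.1456/1500 = 14.27 MPa.
Force on the wall = σA = 14.27 × 2325 mm² = 33.17 kN.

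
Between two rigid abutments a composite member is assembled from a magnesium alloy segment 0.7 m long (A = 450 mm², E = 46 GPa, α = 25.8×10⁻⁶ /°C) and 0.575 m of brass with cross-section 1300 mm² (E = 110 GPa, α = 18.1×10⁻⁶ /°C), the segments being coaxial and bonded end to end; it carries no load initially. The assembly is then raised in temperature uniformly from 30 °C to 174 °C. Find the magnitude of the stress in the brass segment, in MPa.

σ ≈ 83.3 MPa (compressive)

If the supports were absent, the total length change would be Σ αᵢΔT Lᵢ = 25.8×10⁻⁶×144×700 + 18.1×10⁻⁶×144×575 = 4.099 mm.
The rigid supports impose zero overall length change; the single axial force P common to all segments must satisfy P Σ Lᵢ/(AᵢEᵢ) = δ_free.
Σ Lᵢ/(AᵢEᵢ) = 700/(450×46×10³) + 575/(1300×110×10³) = 3.784×10⁻⁵ mm/N.
Hence P = δ_free / Σ(L/AE) = 4.099/3.784×10⁻⁵ = 108.3 kN (compressive).
σ_{brass} = P / A = 108300 / 1300 = 83.34 MPa.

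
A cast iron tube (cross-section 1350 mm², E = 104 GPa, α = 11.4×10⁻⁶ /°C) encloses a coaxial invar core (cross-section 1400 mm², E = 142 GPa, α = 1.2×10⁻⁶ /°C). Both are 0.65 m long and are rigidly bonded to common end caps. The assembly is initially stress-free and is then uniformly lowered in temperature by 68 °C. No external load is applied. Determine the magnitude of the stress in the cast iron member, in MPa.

σ ≈ 42.3 MPa (tensile)

Both members must finish at the same length. With the larger α, the cast iron tends to over-contract; the plates restrain it, putting the cast iron in tension and the invar in compression. With no external load the two internal forces are equal and opposite, magnitude P.
Setting the final lengths equal and cancelling L: (α₁ − α₂)ΔT = P/(A₁E₁) + P/(A₂E₂).
|α₁ − α₂|·ΔT = 10.2×10⁻⁶ × 68 = 0.0006936.
1/(A₁E₁) + 1/(A₂E₂) = 1/(1350×104×10³) + 1/(1400×142×10³) = 1.215×10⁻⁸ N⁻¹.
So P = 0.0006936 / 1.215×10⁻⁸ = 57.07 kN.
σ_{cast iron} = P/A₁ = 57070/1350 = 42.28 MPa, tensile.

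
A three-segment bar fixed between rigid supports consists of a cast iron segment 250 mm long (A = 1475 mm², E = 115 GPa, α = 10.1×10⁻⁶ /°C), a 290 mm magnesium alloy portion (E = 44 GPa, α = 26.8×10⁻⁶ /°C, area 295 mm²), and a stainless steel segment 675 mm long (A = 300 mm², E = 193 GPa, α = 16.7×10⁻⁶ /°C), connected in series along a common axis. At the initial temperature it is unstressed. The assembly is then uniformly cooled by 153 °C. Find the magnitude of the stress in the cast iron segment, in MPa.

σ ≈ 63.1 MPa (tensile)

If the supports were absent, the total length change would be Σ αᵢΔT Lᵢ = 10.1×10⁻⁶×153×250 + 26.8×10⁻⁶×153×290 + 16.7×10⁻⁶×153×675 = 3.3 mm.
Since the ends are fixed, an axial force P builds up, equal in every segment, with P · Σ Lᵢ/(AᵢEᵢ) = δ_free.
Σ Lᵢ/(AᵢEᵢ) = 250/(1475×115×10³) + 290/(295×44×10³) + 675/(300×193×10³) = 3.547×10⁻⁵ mm/N.
Hence P = δ_free / Σ(L/AE) = 3.3/3.547×10⁻⁵ = 93.03 kN (tensile).
σ_{cast iron} = P / A = 93030 / 1475 = 63.07 MPa.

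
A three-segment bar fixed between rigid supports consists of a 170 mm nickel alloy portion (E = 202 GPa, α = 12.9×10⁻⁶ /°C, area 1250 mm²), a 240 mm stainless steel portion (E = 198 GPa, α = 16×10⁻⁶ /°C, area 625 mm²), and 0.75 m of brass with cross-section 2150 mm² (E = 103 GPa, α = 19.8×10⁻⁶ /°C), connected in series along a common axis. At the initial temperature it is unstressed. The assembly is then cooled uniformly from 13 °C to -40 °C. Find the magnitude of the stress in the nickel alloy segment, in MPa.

σ ≈ 148 MPa (tensile)

Free thermal contraction of the whole bar: Σ αᵢΔT Lᵢ = 12.9×10⁻⁶×53×170 + 16×10⁻⁶×53×240 + 19.8×10⁻⁶×53×750 = 1.107 mm.
The walls prevent any net length change, so an axial force P (same in every segment) develops. Compatibility: P · Σ Lᵢ/(AᵢEᵢ) = δ_free.
Σ Lᵢ/(AᵢEᵢ) = 170/(1250×202×10³) + 240/(625×198×10³) + 750/(2150×103×10³) = 5.999×10⁻⁶ mm/N.
So P = 1.107 / 5.999×10⁻⁶ = 184.5 kN, tensile.
σ_{nickel alloy} = P / A = 184500 / 1250 = 147.6 MPa.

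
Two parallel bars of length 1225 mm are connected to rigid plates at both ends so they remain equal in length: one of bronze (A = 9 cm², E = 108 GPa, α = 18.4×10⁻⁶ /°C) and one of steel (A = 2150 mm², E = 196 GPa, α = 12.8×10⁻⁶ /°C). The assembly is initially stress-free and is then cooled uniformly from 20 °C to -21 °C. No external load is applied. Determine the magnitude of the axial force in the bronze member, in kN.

P ≈ 18.1 kN (tensile in the bronze)

Both members must finish at the same length. With the larger α, the bronze tends to over-contract; the plates restrain it, putting the bronze in tension and the steel in compression. With no external load the two internal forces are equal and opposite, magnitude P.
Equating the net (thermal + elastic) strains gives |α₁ − α₂|·ΔT = P·[1/(A₁E₁) + 1/(A₂E₂)].
|α₁ − α₂|·ΔT = 5.6×10⁻⁶ × 41 = 0.0002296.
1/(A₁E₁) + 1/(A₂E₂) = 1/(900×108×10³) + 1/(2150×196×10³) = 1.266×10⁻⁸ N⁻¹.
So P = 0.0002296 / 1.266×10⁻⁸ = 18.13 kN.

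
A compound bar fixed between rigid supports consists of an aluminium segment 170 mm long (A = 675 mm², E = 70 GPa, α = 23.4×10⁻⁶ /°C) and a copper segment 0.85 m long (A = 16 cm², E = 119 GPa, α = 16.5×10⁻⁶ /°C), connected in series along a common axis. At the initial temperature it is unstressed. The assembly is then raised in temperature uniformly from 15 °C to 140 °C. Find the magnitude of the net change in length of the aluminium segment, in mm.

|ΔL| ≈ 0.507 mm

With the walls removed the bar would change length by δ_free = Σ αᵢΔT Lᵢ = 23.4×10⁻⁶×125×170 + 16.5×10⁻⁶×125×850 = 2.25 mm.
The walls prevent any net length change, so an axial force P (same in every segment) develops. Compatibility: P · Σ Lᵢ/(AᵢEᵢ) = δ_free.
The series flexibility is Σ Lᵢ/(AᵢEᵢ) = 170/(675×70×10³) + 850/(1600×119×10³) = 8.062×10⁻⁶ mm/N.
P = 2.25 / 8.062×10⁻⁶ = 279100 N = 279.1 kN, compressive.
For the aluminium segment, free thermal change = 23.4×10⁻⁶×125×170 = 0.4972 mm and elastic change from P = 279100×170/(675×70×10³) = 1.004 mm; these oppose, so the net change is 0.507 mm (segment shortens).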